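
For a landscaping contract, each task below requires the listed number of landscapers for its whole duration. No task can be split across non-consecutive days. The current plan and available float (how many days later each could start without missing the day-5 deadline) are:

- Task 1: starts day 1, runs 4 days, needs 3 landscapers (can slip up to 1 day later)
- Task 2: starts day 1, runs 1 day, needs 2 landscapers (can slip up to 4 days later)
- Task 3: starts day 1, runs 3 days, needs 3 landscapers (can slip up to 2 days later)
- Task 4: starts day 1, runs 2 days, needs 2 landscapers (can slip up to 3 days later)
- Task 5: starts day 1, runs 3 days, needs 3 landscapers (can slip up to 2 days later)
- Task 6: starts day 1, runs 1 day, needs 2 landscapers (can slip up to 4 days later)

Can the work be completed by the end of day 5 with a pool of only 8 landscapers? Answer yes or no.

no

The minimum achievable peak is 9; 8 < 9, so no feasible schedule stays within the cap.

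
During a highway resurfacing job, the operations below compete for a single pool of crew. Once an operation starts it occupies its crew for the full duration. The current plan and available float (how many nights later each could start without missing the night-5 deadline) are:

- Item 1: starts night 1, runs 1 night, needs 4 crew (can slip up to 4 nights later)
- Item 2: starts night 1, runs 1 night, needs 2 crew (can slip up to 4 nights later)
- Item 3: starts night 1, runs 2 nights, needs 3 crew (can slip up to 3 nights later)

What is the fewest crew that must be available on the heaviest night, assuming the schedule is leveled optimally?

Early-start (Item 1@1, Item 2@1, Item 3@1) gives peak 9: n1:9  n2:3  n3:0  n4:0  n5:0.
Shift Item 2→2, Item 3→3.
Schedule Item 1@1, Item 2@2, Item 3@3: n1:4  n2:2  n3:3  n4:3  n5:0 — peak 4.

4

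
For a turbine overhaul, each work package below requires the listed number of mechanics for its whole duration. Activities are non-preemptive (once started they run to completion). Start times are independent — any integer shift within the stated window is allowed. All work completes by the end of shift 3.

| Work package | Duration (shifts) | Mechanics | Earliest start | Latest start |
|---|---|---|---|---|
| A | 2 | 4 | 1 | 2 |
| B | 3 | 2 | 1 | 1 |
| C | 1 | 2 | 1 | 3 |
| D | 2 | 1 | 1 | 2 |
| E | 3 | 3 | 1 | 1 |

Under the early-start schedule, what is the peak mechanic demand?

Early-start schedule: A@1, B@1, C@1, D@1, E@1.
Load per shift: shift 1: 12, shift 2: 10, shift 3: 5.
Peak is 12.

12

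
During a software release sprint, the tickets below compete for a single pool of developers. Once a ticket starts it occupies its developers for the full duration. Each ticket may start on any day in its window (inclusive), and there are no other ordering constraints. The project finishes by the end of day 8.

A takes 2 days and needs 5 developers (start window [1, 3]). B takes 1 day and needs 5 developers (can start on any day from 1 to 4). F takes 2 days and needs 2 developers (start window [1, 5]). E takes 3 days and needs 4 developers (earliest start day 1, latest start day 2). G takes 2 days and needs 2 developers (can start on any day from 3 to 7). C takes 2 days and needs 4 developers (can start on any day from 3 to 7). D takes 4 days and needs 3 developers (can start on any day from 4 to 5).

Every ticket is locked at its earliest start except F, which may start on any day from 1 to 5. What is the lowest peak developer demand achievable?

F@1: d1:16  d2:11  d3:10  d4:9  d5:3  d6:3  d7:3  d8:0 → peak 16
F@2: d1:14  d2:11  d3:12  d4:9  d5:3  d6:3  d7:3  d8:0 → peak 14
F@3: d1:14  d2:9  d3:12  d4:11  d5:3  d6:3  d7:3  d8:0 → peak 14
F@4: d1:14  d2:9  d3:10  d4:11  d5:5  d6:3  d7:3  d8:0 → peak 14
F@5: d1:14  d2:9  d3:10  d4:9  d5:5  d6:5  d7:3  d8:0 → peak 14
Best is F@2, peak 14.

14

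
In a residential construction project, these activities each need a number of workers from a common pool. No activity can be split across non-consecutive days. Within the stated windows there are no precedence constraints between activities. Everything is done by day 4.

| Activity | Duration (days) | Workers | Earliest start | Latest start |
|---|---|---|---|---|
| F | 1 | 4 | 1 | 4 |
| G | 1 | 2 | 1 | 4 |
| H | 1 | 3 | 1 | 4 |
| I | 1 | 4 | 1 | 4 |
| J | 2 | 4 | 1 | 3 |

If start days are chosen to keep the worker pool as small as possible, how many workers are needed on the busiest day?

7

Early-start (F@1, G@1, H@1, I@1, J@1) gives peak 17: d1:17  d2:4  d3:0  d4:0.
Shift H→2, I→2, J→3.
Schedule F@1, G@1, H@2, I@2, J@3: d1:6  d2:7  d3:4  d4:4 — peak 7.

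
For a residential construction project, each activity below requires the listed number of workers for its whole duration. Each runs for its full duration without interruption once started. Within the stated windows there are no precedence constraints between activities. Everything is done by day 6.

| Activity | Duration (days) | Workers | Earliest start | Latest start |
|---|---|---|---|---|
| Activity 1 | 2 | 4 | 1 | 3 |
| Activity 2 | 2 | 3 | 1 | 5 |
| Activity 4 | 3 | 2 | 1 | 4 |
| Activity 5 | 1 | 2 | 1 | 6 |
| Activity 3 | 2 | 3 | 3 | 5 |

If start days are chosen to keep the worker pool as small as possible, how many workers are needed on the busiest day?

5

Early-start (Activity 1@1, Activity 2@1, Activity 4@1, Activity 5@1, Activity 3@3) gives peak 11: d1:11  d2:9  d3:5  d4:3  d5:0  d6:0.
Shift Activity 2→3, Activity 4→3, Activity 5→6, Activity 3→5.
Schedule Activity 1@1, Activity 2@3, Activity 4@3, Activity 5@6, Activity 3@5: d1:4  d2:4  d3:5  d4:5  d5:5  d6:5 — peak 5.
Total worker-days = 28 over 6 days ⇒ peak ≥ ⌈28/6⌉ = 5, so 5 is optimal.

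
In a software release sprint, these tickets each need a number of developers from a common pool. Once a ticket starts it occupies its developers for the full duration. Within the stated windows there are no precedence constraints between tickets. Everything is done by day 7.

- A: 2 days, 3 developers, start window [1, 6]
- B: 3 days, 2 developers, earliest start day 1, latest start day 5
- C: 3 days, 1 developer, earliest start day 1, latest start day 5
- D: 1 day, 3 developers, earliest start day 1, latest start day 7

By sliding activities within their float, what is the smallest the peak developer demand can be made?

Early-start (A@1, B@1, C@1, D@1) gives peak 9: d1:9  d2:6  d3:3  d4:0  d5:0  d6:0  d7:0.
Shift B→3, C→3, D→6.
Schedule A@1, B@3, C@3, D@6: d1:3  d2:3  d3:3  d4:3  d5:3  d6:3  d7:0 — peak 3.
Total developer-days = 18 over 7 days ⇒ peak ≥ ⌈18/7⌉ = 3, so 3 is optimal.

3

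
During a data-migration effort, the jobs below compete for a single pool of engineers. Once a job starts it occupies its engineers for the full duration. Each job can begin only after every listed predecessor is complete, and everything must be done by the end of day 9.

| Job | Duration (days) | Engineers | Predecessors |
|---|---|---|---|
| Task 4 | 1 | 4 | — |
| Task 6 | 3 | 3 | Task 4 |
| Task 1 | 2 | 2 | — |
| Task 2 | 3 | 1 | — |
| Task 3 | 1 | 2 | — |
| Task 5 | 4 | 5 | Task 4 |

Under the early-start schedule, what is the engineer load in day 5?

5

At early start, day 5 has: Task 5.
Demand: 5 = 5.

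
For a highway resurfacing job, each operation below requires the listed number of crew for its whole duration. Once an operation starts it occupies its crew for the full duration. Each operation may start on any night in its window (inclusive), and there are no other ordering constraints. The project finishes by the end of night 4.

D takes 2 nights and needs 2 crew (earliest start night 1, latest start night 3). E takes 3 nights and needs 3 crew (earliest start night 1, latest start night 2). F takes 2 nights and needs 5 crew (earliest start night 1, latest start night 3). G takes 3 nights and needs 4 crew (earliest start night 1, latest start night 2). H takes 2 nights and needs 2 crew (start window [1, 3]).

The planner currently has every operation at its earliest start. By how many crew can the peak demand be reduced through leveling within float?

4

Early-start peak: n1:16  n2:16  n3:7  n4:0 ⇒ 16.
Leveled (D@1, E@1, F@3, G@1, H@1): n1:11  n2:11  n3:12  n4:5 ⇒ 12.
Reduction 16 − 12 = 4.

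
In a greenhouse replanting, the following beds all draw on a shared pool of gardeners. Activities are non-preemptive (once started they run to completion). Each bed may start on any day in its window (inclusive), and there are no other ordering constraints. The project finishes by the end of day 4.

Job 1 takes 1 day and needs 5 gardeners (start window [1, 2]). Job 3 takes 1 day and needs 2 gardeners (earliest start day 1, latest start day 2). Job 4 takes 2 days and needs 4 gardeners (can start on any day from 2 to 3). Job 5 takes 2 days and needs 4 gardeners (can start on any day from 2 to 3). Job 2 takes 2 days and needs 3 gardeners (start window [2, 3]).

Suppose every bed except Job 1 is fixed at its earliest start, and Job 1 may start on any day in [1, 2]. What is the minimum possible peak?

11

Job 1@1: d1:7  d2:11  d3:11  d4:0 → peak 11
Job 1@2: d1:2  d2:16  d3:11  d4:0 → peak 16
Best is Job 1@1, peak 11.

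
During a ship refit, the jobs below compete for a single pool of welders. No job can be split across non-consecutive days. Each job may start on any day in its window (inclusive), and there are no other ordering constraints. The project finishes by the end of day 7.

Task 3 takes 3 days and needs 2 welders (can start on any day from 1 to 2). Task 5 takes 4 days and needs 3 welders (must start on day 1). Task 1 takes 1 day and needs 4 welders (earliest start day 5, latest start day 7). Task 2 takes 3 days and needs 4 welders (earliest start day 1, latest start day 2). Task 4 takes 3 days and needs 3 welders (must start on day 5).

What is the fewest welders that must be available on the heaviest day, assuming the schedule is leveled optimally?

Schedule Task 3@1, Task 5@1, Task 1@5, Task 2@1, Task 4@5: d1:9  d2:9  d3:9  d4:3  d5:7  d6:3  d7:3 — peak 9.
No arrangement of the 12 feasible schedules does better.

9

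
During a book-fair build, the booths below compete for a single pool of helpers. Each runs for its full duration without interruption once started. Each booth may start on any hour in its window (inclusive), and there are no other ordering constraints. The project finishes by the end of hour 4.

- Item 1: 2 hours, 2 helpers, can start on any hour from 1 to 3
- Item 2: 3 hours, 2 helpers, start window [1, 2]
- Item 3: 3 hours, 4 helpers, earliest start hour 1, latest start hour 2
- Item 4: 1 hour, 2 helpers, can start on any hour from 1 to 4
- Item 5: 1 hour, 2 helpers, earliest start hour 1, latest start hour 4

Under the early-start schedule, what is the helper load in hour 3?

At early start, hour 3 has: Item 2, Item 3.
Demand: 2 + 4 = 6.

6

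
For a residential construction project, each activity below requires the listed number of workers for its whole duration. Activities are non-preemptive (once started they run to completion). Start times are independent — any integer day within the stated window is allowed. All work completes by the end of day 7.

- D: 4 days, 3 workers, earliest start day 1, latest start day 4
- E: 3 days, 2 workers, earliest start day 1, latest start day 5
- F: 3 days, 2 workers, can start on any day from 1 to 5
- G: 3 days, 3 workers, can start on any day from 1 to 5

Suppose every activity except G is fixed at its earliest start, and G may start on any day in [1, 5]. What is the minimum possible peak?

7

G@1: d1:10  d2:10  d3:10  d4:3  d5:0  d6:0  d7:0 → peak 10
G@2: d1:7  d2:10  d3:10  d4:6  d5:0  d6:0  d7:0 → peak 10
G@3: d1:7  d2:7  d3:10  d4:6  d5:3  d6:0  d7:0 → peak 10
G@4: d1:7  d2:7  d3:7  d4:6  d5:3  d6:3  d7:0 → peak 7
G@5: d1:7  d2:7  d3:7  d4:3  d5:3  d6:3  d7:3 → peak 7
Best is G@4, peak 7.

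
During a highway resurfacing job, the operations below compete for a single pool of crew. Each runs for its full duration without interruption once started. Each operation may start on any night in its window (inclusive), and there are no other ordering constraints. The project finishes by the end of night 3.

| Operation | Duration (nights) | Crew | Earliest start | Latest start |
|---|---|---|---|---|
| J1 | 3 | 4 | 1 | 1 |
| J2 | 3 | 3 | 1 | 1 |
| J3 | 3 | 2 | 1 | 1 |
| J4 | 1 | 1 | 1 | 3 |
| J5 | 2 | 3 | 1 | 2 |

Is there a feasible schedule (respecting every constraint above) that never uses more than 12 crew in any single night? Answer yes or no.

yes

Schedule J1@1, J2@1, J3@1, J4@1, J5@2: n1:10  n2:12  n3:12 — peak 12 ≤ 12.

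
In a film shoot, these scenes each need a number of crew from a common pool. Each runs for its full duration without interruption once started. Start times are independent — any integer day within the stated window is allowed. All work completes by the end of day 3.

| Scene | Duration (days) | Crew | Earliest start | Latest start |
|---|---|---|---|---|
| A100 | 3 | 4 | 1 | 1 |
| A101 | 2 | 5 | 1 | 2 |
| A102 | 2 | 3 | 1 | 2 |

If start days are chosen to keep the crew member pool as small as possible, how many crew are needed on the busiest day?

12

Schedule A100@1, A101@1, A102@1: d1:12  d2:12  d3:4 — peak 12.
No arrangement of the 4 feasible schedules does better.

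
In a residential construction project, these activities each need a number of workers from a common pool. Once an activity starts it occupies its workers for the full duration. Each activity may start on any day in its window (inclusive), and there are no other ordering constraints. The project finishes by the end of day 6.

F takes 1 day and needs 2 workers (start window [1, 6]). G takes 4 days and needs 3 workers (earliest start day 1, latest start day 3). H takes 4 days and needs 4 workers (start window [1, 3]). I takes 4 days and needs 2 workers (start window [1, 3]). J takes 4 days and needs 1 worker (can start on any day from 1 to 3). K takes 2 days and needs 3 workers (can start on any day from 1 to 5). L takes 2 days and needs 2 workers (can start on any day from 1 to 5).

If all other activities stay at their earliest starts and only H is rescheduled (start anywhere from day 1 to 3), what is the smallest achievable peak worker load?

13

H@1: d1:17  d2:15  d3:10  d4:10  d5:0  d6:0 → peak 17
H@2: d1:13  d2:15  d3:10  d4:10  d5:4  d6:0 → peak 15
H@3: d1:13  d2:11  d3:10  d4:10  d5:4  d6:4 → peak 13
Best is H@3, peak 13.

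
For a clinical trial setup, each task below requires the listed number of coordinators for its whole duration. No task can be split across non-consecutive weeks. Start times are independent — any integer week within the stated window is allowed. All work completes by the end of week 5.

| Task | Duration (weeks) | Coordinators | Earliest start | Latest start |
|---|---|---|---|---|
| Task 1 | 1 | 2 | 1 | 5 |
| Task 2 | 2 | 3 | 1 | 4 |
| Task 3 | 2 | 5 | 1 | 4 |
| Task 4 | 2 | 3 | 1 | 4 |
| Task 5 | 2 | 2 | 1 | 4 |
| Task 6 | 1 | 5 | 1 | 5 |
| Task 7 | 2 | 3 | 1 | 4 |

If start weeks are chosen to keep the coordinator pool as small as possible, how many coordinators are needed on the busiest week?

Early-start (Task 1@1, Task 2@1, Task 3@1, Task 4@1, Task 5@1, Task 6@1, Task 7@1) gives peak 23: w1:23  w2:16  w3:0  w4:0  w5:0.
Shift Task 3→3, Task 5→2, Task 6→5, Task 7→4.
Schedule Task 1@1, Task 2@1, Task 3@3, Task 4@1, Task 5@2, Task 6@5, Task 7@4: w1:8  w2:8  w3:7  w4:8  w5:8 — peak 8.
Total coordinator-weeks = 39 over 5 weeks ⇒ peak ≥ ⌈39/5⌉ = 8, so 8 is optimal.

8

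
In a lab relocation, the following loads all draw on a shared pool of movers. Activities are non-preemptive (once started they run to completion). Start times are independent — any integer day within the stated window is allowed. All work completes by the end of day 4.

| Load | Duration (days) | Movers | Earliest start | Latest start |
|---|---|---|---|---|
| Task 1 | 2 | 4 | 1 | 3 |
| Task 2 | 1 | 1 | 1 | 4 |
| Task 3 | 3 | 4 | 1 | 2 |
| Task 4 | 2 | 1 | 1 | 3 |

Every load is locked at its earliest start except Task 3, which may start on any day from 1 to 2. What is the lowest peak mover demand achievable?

Task 3@1: d1:10  d2:9  d3:4  d4:0 → peak 10
Task 3@2: d1:6  d2:9  d3:4  d4:4 → peak 9
Best is Task 3@2, peak 9.

9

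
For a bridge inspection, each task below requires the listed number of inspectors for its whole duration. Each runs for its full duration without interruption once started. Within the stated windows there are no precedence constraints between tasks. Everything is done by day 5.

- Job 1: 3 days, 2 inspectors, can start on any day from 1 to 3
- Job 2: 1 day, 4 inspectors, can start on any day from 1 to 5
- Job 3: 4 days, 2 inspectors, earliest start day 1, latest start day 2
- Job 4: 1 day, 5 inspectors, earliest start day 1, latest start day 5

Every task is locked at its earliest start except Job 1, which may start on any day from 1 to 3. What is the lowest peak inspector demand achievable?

Job 1@1: d1:13  d2:4  d3:4  d4:2  d5:0 → peak 13
Job 1@2: d1:11  d2:4  d3:4  d4:4  d5:0 → peak 11
Job 1@3: d1:11  d2:2  d3:4  d4:4  d5:2 → peak 11
Best is Job 1@2, peak 11.

11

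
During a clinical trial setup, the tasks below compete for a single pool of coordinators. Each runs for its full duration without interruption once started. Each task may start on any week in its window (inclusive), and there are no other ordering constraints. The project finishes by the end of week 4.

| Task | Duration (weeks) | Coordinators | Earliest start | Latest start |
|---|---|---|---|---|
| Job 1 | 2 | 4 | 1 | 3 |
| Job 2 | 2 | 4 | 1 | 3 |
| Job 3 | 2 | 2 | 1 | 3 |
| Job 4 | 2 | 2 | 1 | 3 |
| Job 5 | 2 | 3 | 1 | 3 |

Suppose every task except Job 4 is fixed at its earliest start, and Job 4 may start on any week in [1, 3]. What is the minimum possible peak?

Job 4@1: w1:15  w2:15  w3:0  w4:0 → peak 15
Job 4@2: w1:13  w2:15  w3:2  w4:0 → peak 15
Job 4@3: w1:13  w2:13  w3:2  w4:2 → peak 13
Best is Job 4@3, peak 13.

13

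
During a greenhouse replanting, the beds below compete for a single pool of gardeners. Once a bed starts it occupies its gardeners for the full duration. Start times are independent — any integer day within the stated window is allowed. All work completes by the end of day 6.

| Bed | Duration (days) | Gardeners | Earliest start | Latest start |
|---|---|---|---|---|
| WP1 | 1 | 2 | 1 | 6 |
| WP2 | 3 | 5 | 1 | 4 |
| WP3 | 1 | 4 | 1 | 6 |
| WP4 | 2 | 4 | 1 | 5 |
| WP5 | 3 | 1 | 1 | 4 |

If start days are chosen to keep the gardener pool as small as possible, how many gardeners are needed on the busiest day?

6

Early-start (WP1@1, WP2@1, WP3@1, WP4@1, WP5@1) gives peak 16: d1:16  d2:10  d3:6  d4:0  d5:0  d6:0.
Shift WP2→2, WP4→5, WP5→2.
Schedule WP1@1, WP2@2, WP3@1, WP4@5, WP5@2: d1:6  d2:6  d3:6  d4:6  d5:4  d6:4 — peak 6.
Total gardener-days = 32 over 6 days ⇒ peak ≥ ⌈32/6⌉ = 6, so 6 is optimal.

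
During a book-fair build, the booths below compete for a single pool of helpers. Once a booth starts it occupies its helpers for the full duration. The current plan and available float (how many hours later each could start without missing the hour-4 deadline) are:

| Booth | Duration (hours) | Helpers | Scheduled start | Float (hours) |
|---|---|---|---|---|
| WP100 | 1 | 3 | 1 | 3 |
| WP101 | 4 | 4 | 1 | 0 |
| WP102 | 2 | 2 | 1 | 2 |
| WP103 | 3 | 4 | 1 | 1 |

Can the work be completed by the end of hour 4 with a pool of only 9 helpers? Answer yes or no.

no

The minimum achievable peak is 10; 9 < 10, so no feasible schedule stays within the cap.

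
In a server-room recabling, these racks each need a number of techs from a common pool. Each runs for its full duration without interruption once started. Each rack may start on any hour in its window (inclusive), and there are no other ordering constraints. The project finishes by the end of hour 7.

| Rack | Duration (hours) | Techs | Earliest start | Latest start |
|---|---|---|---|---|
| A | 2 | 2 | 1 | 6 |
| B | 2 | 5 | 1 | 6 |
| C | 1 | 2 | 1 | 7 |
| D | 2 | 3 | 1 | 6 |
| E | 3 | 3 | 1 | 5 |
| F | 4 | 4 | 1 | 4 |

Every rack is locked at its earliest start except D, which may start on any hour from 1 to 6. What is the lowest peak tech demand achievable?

D@1: h1:19  h2:17  h3:7  h4:4  h5:0  h6:0  h7:0 → peak 19
D@2: h1:16  h2:17  h3:10  h4:4  h5:0  h6:0  h7:0 → peak 17
D@3: h1:16  h2:14  h3:10  h4:7  h5:0  h6:0  h7:0 → peak 16
D@4: h1:16  h2:14  h3:7  h4:7  h5:3  h6:0  h7:0 → peak 16
D@5: h1:16  h2:14  h3:7  h4:4  h5:3  h6:3  h7:0 → peak 16
D@6: h1:16  h2:14  h3:7  h4:4  h5:0  h6:3  h7:3 → peak 16
Best is D@3, peak 16.

16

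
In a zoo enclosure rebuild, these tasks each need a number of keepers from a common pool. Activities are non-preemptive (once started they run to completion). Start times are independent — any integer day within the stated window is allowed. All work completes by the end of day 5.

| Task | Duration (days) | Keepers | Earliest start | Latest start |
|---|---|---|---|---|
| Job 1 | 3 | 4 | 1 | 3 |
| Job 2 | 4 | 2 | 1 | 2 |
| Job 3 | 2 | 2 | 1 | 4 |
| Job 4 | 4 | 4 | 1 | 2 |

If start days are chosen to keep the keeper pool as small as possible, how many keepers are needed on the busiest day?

10

Early-start (Job 1@1, Job 2@1, Job 3@1, Job 4@1) gives peak 12: d1:12  d2:12  d3:10  d4:6  d5:0.
Shift Job 3→4.
Schedule Job 1@1, Job 2@1, Job 3@4, Job 4@1: d1:10  d2:10  d3:10  d4:8  d5:2 — peak 10.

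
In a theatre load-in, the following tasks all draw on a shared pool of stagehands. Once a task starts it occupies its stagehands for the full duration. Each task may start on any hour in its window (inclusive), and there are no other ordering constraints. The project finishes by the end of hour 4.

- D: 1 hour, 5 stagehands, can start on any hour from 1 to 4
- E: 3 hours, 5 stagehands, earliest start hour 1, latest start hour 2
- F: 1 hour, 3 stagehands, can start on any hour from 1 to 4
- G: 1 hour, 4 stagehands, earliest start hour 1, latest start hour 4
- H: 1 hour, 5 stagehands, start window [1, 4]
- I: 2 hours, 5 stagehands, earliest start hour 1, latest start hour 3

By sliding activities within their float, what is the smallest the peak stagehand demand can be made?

12

Early-start (D@1, E@1, F@1, G@1, H@1, I@1) gives peak 27: h1:27  h2:10  h3:5  h4:0.
Shift F→2, G→2, H→4, I→3.
Schedule D@1, E@1, F@2, G@2, H@4, I@3: h1:10  h2:12  h3:10  h4:10 — peak 12.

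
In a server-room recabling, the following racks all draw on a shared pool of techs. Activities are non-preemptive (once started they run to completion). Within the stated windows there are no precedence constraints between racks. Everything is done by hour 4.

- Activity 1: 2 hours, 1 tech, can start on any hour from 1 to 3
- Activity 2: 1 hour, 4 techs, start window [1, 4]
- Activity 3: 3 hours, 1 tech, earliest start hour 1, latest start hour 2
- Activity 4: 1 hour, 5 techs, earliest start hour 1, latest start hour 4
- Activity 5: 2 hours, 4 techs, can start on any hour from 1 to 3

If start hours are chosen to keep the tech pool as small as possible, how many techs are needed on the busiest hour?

6

Early-start (Activity 1@1, Activity 2@1, Activity 3@1, Activity 4@1, Activity 5@1) gives peak 15: h1:15  h2:6  h3:1  h4:0.
Shift Activity 4→4, Activity 5→2.
Schedule Activity 1@1, Activity 2@1, Activity 3@1, Activity 4@4, Activity 5@2: h1:6  h2:6  h3:5  h4:5 — peak 6.
Total tech-hours = 22 over 4 hours ⇒ peak ≥ ⌈22/4⌉ = 6, so 6 is optimal.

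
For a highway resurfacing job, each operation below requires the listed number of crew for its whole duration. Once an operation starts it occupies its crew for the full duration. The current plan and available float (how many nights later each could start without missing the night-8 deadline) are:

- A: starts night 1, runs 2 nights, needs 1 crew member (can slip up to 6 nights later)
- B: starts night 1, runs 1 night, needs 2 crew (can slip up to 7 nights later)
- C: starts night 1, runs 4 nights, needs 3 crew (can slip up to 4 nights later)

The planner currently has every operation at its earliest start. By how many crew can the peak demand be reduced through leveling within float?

3

Early-start peak: n1:6  n2:4  n3:3  n4:3  n5:0  n6:0  n7:0  n8:0 ⇒ 6.
Leveled (A@1, B@1, C@3): n1:3  n2:1  n3:3  n4:3  n5:3  n6:3  n7:0  n8:0 ⇒ 3.
Reduction 6 − 3 = 3.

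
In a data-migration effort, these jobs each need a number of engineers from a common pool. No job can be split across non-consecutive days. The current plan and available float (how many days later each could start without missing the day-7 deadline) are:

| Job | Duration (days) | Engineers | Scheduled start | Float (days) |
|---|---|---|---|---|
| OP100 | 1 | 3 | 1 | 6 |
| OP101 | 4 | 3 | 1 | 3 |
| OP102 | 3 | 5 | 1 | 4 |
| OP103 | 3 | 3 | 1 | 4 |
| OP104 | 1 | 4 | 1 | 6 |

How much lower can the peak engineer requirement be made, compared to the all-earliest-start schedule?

Early-start peak: d1:18  d2:11  d3:11  d4:3  d5:0  d6:0  d7:0 ⇒ 18.
Leveled (OP100@1, OP101@1, OP102@2, OP103@5, OP104@5): d1:6  d2:8  d3:8  d4:8  d5:7  d6:3  d7:3 ⇒ 8.
Reduction 18 − 8 = 10.

10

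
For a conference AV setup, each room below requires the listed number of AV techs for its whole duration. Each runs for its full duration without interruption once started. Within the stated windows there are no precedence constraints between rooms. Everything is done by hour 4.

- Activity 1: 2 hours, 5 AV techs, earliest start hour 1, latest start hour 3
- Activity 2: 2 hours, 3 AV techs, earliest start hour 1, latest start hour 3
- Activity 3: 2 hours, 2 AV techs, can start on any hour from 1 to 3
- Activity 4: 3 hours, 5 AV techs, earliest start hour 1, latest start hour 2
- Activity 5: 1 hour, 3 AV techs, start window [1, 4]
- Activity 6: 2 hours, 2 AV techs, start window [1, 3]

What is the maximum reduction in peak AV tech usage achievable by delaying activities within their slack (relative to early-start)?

8

Early-start peak: h1:20  h2:17  h3:5  h4:0 ⇒ 20.
Leveled (Activity 1@1, Activity 2@3, Activity 3@1, Activity 4@1, Activity 5@4, Activity 6@3): h1:12  h2:12  h3:10  h4:8 ⇒ 12.
Reduction 20 − 12 = 8.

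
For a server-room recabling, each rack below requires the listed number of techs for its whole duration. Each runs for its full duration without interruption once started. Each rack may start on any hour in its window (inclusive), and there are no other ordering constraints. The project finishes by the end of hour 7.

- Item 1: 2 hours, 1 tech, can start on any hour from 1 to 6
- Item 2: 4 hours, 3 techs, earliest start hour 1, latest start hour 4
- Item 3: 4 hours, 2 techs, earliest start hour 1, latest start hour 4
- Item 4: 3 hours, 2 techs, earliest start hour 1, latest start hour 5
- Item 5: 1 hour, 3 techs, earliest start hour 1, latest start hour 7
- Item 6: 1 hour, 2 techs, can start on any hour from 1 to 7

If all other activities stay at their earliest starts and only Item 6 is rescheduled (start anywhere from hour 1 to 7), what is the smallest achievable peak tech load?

Item 6@1: h1:13  h2:8  h3:7  h4:5  h5:0  h6:0  h7:0 → peak 13
Item 6@2: h1:11  h2:10  h3:7  h4:5  h5:0  h6:0  h7:0 → peak 11
Item 6@3: h1:11  h2:8  h3:9  h4:5  h5:0  h6:0  h7:0 → peak 11
Item 6@4: h1:11  h2:8  h3:7  h4:7  h5:0  h6:0  h7:0 → peak 11
Item 6@5: h1:11  h2:8  h3:7  h4:5  h5:2  h6:0  h7:0 → peak 11
Item 6@6: h1:11  h2:8  h3:7  h4:5  h5:0  h6:2  h7:0 → peak 11
Item 6@7: h1:11  h2:8  h3:7  h4:5  h5:0  h6:0  h7:2 → peak 11
Best is Item 6@2, peak 11.

11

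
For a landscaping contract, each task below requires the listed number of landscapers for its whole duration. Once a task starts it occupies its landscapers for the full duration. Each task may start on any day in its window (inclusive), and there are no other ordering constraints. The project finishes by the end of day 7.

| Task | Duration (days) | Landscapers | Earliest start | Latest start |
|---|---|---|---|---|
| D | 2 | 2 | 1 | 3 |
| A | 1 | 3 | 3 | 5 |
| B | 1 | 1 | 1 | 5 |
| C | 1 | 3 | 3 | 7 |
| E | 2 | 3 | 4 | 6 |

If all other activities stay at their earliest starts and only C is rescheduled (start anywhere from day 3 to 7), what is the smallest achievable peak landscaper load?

C@3: d1:3  d2:2  d3:6  d4:3  d5:3  d6:0  d7:0 → peak 6
C@4: d1:3  d2:2  d3:3  d4:6  d5:3  d6:0  d7:0 → peak 6
C@5: d1:3  d2:2  d3:3  d4:3  d5:6  d6:0  d7:0 → peak 6
C@6: d1:3  d2:2  d3:3  d4:3  d5:3  d6:3  d7:0 → peak 3
C@7: d1:3  d2:2  d3:3  d4:3  d5:3  d6:0  d7:3 → peak 3
Best is C@6, peak 3.

3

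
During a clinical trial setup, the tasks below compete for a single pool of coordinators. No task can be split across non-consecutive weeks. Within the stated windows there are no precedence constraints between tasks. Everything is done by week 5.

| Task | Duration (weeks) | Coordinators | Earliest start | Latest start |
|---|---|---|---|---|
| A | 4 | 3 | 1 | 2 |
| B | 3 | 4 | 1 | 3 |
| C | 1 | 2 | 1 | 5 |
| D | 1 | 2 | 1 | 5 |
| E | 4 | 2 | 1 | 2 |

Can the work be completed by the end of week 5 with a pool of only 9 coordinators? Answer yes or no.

yes

Schedule A@1, B@1, C@1, D@4, E@2: w1:9  w2:9  w3:9  w4:7  w5:2 — peak 9 ≤ 9.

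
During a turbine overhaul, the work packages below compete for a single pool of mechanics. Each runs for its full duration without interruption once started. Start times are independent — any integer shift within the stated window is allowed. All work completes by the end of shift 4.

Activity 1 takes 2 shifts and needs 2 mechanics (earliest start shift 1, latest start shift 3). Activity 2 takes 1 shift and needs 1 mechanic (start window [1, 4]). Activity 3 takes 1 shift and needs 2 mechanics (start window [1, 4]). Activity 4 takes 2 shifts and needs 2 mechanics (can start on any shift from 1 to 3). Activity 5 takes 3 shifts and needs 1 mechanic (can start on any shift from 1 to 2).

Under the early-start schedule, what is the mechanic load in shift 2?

5

At early start, shift 2 has: Activity 1, Activity 4, Activity 5.
Demand: 2 + 2 + 1 = 5.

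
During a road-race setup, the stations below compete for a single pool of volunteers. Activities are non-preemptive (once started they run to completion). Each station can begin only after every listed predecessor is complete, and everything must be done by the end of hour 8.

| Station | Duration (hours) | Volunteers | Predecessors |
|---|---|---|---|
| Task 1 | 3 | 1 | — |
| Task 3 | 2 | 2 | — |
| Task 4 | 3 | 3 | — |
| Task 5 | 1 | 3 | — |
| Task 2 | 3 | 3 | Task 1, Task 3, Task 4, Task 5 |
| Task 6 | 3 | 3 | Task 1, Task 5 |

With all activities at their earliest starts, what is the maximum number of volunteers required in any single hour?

Early-start schedule: Task 1@1, Task 3@1, Task 4@1, Task 5@1, Task 2@4, Task 6@4.
Load per hour: hour 1: 9, hour 2: 6, hour 3: 4, hour 4: 6, hour 5: 6, hour 6: 6, hour 7: 0, hour 8: 0.
Peak is 9.

9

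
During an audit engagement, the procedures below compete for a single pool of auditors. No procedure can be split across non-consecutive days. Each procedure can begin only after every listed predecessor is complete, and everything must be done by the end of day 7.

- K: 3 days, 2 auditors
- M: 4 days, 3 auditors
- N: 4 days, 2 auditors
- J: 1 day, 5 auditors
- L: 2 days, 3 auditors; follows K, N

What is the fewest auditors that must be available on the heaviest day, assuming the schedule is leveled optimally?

7

Early-start (K@1, M@1, N@1, J@1, L@5) gives peak 12: d1:12  d2:7  d3:7  d4:5  d5:3  d6:3  d7:0.
Shift J→5, L→6.
Schedule K@1, M@1, N@1, J@5, L@6: d1:7  d2:7  d3:7  d4:5  d5:5  d6:3  d7:3 — peak 7.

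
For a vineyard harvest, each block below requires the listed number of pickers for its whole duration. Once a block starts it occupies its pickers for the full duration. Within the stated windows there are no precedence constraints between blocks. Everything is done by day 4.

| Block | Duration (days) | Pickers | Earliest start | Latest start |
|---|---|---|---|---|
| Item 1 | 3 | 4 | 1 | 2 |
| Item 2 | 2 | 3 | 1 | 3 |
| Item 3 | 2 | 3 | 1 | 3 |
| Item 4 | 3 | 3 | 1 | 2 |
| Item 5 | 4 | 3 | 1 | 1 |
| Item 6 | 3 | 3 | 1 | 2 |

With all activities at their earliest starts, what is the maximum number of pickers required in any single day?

Early-start schedule: Item 1@1, Item 2@1, Item 3@1, Item 4@1, Item 5@1, Item 6@1.
Load per day: day 1: 19, day 2: 19, day 3: 13, day 4: 3.
Peak is 19.

19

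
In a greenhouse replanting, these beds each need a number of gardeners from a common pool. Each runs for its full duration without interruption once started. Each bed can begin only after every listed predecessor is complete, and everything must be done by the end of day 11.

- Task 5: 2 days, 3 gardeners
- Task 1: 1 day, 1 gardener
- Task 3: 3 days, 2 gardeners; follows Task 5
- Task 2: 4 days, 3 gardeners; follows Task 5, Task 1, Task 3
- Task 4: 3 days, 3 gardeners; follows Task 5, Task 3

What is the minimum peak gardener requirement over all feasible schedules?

6

Schedule Task 5@1, Task 1@1, Task 3@3, Task 2@6, Task 4@6: d1:4  d2:3  d3:2  d4:2  d5:2  d6:6  d7:6  d8:6  d9:3  d10:0  d11:0 — peak 6.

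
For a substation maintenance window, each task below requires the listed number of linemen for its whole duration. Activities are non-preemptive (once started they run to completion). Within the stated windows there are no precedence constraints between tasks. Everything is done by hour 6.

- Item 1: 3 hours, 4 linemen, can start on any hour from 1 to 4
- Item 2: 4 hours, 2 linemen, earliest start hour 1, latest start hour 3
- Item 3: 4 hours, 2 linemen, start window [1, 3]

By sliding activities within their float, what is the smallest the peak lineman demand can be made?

Schedule Item 1@1, Item 2@1, Item 3@1: h1:8  h2:8  h3:8  h4:4  h5:0  h6:0 — peak 8.

8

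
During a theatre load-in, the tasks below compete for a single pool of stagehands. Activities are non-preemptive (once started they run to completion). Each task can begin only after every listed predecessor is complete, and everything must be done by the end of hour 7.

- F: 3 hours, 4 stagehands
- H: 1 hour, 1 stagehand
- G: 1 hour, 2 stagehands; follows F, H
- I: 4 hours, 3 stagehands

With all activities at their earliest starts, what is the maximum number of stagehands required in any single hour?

Early-start schedule: F@1, H@1, G@4, I@1.
Load per hour: hour 1: 8, hour 2: 7, hour 3: 7, hour 4: 5, hour 5: 0, hour 6: 0, hour 7: 0.
Peak is 8.

8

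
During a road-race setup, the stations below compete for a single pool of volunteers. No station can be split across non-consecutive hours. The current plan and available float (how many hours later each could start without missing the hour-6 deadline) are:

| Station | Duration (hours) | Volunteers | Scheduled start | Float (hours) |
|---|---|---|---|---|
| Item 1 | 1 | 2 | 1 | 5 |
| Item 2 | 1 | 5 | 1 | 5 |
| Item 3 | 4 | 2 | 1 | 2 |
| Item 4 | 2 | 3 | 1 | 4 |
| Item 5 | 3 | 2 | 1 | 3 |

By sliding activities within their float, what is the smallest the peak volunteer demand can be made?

Early-start (Item 1@1, Item 2@1, Item 3@1, Item 4@1, Item 5@1) gives peak 14: h1:14  h2:7  h3:4  h4:2  h5:0  h6:0.
Shift Item 2→6, Item 3→2, Item 5→3.
Schedule Item 1@1, Item 2@6, Item 3@2, Item 4@1, Item 5@3: h1:5  h2:5  h3:4  h4:4  h5:4  h6:5 — peak 5.
Total volunteer-hours = 27 over 6 hours ⇒ peak ≥ ⌈27/6⌉ = 5, so 5 is optimal.

5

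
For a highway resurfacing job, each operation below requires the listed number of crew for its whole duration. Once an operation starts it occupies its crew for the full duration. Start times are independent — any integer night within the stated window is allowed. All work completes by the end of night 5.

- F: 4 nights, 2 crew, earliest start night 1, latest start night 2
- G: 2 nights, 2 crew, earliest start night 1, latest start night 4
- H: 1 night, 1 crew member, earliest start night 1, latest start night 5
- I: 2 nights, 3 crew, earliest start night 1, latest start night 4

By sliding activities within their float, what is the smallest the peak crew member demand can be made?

Early-start (F@1, G@1, H@1, I@1) gives peak 8: n1:8  n2:7  n3:2  n4:2  n5:0.
Shift I→3.
Schedule F@1, G@1, H@1, I@3: n1:5  n2:4  n3:5  n4:5  n5:0 — peak 5.

5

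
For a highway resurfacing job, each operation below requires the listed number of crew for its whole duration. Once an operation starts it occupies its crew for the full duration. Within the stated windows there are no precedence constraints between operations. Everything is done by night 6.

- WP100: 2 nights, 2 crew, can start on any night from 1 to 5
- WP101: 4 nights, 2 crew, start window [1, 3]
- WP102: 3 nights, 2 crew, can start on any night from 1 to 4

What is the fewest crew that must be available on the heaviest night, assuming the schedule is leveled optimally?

Early-start (WP100@1, WP101@1, WP102@1) gives peak 6: n1:6  n2:6  n3:4  n4:2  n5:0  n6:0.
Shift WP102→3.
Schedule WP100@1, WP101@1, WP102@3: n1:4  n2:4  n3:4  n4:4  n5:2  n6:0 — peak 4.

4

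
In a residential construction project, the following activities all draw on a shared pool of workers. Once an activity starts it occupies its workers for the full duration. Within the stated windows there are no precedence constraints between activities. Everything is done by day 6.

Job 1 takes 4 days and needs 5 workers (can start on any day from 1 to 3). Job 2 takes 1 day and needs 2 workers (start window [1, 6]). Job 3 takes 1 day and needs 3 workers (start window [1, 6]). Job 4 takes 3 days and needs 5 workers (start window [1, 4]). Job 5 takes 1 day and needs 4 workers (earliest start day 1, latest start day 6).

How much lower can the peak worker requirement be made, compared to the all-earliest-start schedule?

9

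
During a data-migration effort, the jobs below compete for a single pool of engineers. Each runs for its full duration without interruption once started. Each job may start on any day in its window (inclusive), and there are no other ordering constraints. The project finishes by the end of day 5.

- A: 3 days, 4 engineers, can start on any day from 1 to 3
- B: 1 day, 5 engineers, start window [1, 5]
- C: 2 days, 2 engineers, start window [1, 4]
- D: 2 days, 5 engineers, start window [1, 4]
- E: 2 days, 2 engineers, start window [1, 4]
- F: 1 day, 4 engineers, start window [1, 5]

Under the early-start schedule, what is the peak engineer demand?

22

Early-start schedule: A@1, B@1, C@1, D@1, E@1, F@1.
Load per day: day 1: 22, day 2: 13, day 3: 4, day 4: 0, day 5: 0.
Peak is 22.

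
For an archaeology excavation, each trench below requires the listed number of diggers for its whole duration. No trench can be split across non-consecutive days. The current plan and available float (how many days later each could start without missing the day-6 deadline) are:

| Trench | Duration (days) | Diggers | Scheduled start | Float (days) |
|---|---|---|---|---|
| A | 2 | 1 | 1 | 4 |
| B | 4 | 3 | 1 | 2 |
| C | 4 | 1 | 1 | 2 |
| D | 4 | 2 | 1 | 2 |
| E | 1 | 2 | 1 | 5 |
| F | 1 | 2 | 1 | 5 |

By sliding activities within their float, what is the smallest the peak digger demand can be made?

Early-start (A@1, B@1, C@1, D@1, E@1, F@1) gives peak 11: d1:11  d2:7  d3:6  d4:6  d5:0  d6:0.
Shift D→3, E→5, F→5.
Schedule A@1, B@1, C@1, D@3, E@5, F@5: d1:5  d2:5  d3:6  d4:6  d5:6  d6:2 — peak 6.

6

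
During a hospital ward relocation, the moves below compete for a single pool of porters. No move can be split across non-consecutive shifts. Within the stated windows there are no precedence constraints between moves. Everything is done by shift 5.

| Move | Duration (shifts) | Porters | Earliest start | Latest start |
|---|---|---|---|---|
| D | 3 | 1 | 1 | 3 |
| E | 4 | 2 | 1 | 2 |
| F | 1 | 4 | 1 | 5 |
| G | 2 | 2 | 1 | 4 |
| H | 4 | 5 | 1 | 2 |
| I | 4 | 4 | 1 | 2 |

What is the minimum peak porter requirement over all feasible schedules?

13

Early-start (D@1, E@1, F@1, G@1, H@1, I@1) gives peak 18: s1:18  s2:14  s3:12  s4:11  s5:0.
Shift G→4, I→2.
Schedule D@1, E@1, F@1, G@4, H@1, I@2: s1:12  s2:12  s3:12  s4:13  s5:6 — peak 13.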